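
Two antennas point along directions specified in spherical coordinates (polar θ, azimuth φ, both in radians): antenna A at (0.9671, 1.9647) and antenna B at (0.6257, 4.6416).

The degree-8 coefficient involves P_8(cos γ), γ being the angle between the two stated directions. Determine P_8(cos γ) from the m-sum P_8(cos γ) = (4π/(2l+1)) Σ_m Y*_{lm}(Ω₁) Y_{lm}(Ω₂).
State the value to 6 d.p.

Term-by-term m-sum for l=8 (normalisation 4π/17 = 0.739198):
  [-8]  conj(Y_{8,-8})(Ω₁) = (-0.108736, -0.001048) ; Y_{8,-8}(Ω₂) = (0.006021, 0.003828) ; Δ = (-0.000651, -0.000423)
  [-7]  conj(Y_{8,-7})(Ω₁) = (0.112442, 0.278067) ; Y_{8,-7}(Ω₂) = (0.018780, -0.034746) ; Δ = (0.011773, 0.001315)
  [-6]  conj(Y_{8,-6})(Ω₁) = (0.319961, -0.315369) ; Y_{8,-6}(Ω₂) = (-0.122557, -0.055428) ; Δ = (-0.056694, 0.020916)
  [-5]  conj(Y_{8,-5})(Ω₁) = (-0.295026, -0.124291) ; Y_{8,-5}(Ω₂) = (-0.107903, 0.292020) ; Δ = (0.068129, -0.072742)
  [-4]  conj(Y_{8,-4})(Ω₁) = (0.000470, -0.097616) ; Y_{8,-4}(Ω₂) = (0.457630, 0.133159) ; Δ = (0.013214, -0.044609)
  [-3]  conj(Y_{8,-3})(Ω₁) = (-0.340082, 0.139429) ; Y_{8,-3}(Ω₂) = (0.082504, -0.382641) ; Δ = (0.025293, 0.141633)
  [-2]  conj(Y_{8,-2})(Ω₁) = (0.066390, 0.066710) ; Y_{8,-2}(Ω₂) = (0.053784, 0.007666) ; Δ = (0.003059, 0.004097)
  [-1]  conj(Y_{8,-1})(Ω₁) = (-0.125068, 0.300914) ; Y_{8,-1}(Ω₂) = (0.029426, -0.414991) ; Δ = (0.121197, 0.060757)
  [+0]  conj(Y_{8,0})(Ω₁) = (0.145765, -0.000000) ; Y_{8,0}(Ω₂) = (-0.082146, 0.000000) ; Δ = (-0.011974, 0.000000)
  [+1]  conj(Y_{8,1})(Ω₁) = (0.125068, 0.300914) ; Y_{8,1}(Ω₂) = (-0.029426, -0.414991) ; Δ = (0.121197, -0.060757)
  [+2]  conj(Y_{8,2})(Ω₁) = (0.066390, -0.066710) ; Y_{8,2}(Ω₂) = (0.053784, -0.007666) ; Δ = (0.003059, -0.004097)
  [+3]  conj(Y_{8,3})(Ω₁) = (0.340082, 0.139429) ; Y_{8,3}(Ω₂) = (-0.082504, -0.382641) ; Δ = (0.025293, -0.141633)
  [+4]  conj(Y_{8,4})(Ω₁) = (0.000470, 0.097616) ; Y_{8,4}(Ω₂) = (0.457630, -0.133159) ; Δ = (0.013214, 0.044609)
  [+5]  conj(Y_{8,5})(Ω₁) = (0.295026, -0.124291) ; Y_{8,5}(Ω₂) = (0.107903, 0.292020) ; Δ = (0.068129, 0.072742)
  [+6]  conj(Y_{8,6})(Ω₁) = (0.319961, 0.315369) ; Y_{8,6}(Ω₂) = (-0.122557, 0.055428) ; Δ = (-0.056694, -0.020916)
  [+7]  conj(Y_{8,7})(Ω₁) = (-0.112442, 0.278067) ; Y_{8,7}(Ω₂) = (-0.018780, -0.034746) ; Δ = (0.011773, -0.001315)
  [+8]  conj(Y_{8,8})(Ω₁) = (-0.108736, 0.001048) ; Y_{8,8}(Ω₂) = (0.006021, -0.003828) ; Δ = (-0.000651, 0.000423)
Total Σ_m = (0.358667, -0.000000). Multiply by 0.739198: (0.265126, -0.000000). P_8(cos γ) = 0.265126

0.265126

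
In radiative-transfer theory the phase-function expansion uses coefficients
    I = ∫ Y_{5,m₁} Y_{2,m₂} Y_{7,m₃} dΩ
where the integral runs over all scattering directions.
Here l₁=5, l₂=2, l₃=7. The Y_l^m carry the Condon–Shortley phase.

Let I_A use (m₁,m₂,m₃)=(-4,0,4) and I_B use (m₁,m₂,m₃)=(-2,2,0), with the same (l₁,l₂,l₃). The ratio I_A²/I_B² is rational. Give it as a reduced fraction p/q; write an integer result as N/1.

33/7

Shared (l₁,l₂,l₃)=(5,2,7): N and (l;000)² cancel in I_A²/I_B².
A: Δ = 0!·10!·4!/15! = 1/15015; Racah Σ t=0..0: t=0:+1/1451520 = 1/1451520; ⇒ 3j(5 2 7; -4 0 4)² = 1/91, sgn -1
B: Δ = 0!·10!·4!/15! = 1/15015; Racah Σ t=0..0: t=0:+1/725760 = 1/725760; ⇒ 3j(5 2 7; -2 2 0)² = 1/429, sgn -1
I_A²/I_B² = (1/91)/(1/429) = 33/7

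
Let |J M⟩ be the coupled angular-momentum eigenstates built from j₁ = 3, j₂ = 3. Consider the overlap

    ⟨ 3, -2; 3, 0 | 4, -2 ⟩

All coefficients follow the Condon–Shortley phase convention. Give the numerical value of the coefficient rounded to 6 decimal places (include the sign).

+√(3/154) = +0.139573

√[9·2!4!4!/11! · 1!5!3!3!2!6!] = √(124416/77)
  +(−1)^1/∏(1,1,4,2,0,2)! = -1/96  (running -1/96)
  +(−1)^2/∏(2,0,3,1,1,3)! = 1/72  (running 1/288)
⟨..|..⟩ = √(124416/77)·(1/288) = +0.139573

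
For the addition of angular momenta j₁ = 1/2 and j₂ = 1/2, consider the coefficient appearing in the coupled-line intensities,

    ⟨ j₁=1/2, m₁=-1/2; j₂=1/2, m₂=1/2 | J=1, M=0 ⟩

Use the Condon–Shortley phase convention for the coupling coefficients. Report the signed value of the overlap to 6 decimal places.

+√(1/2) = +0.707107

j₁+j₂−J=0  J+j₁−j₂=1  J−j₁+j₂=1  j₁+j₂+J+1=3
(j₁±m₁, j₂±m₂, J±M) = (0,1,1,0,1,1)
P² = 1/2
sum k=0..0:
  [0] +1/1 = 1
S = 1
C² = P²·S² = 1/2 ; C = +0.707107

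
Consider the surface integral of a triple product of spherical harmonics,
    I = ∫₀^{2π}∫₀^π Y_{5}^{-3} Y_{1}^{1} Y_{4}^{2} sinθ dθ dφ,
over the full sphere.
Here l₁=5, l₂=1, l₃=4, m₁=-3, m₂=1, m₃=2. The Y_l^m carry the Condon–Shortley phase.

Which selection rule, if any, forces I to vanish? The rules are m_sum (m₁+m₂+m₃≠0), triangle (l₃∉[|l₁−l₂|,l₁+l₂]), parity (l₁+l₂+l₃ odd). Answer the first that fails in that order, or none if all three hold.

none

m₁+m₂+m₃ = -3 + 1 + 2 = 0  ✓
triangle: |5−1|=4 ≤ l₃=4 ≤ 5+1=6  ✓
parity: l₁+l₂+l₃ = 10 is even  ✓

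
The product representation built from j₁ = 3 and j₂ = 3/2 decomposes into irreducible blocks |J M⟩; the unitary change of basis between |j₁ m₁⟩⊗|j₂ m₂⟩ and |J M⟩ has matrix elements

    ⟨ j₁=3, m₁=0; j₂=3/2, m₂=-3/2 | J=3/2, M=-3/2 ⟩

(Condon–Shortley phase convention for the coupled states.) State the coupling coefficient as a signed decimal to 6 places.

+0.169031  (= +√(1/35))

triangle: 3!×3!×0!/7! = 36/5040
(j±m)!: 3!×3!×0!×3!×0!×3! = 1296
prefactor² = (2J+1)×Δ×N² = 1296/35
  k=0: +1/(0!×3!×3!×0!×0!×0!) = 1/36
Σ = 1/36  ⇒  CG² = 1296/35×(1/36)² = 1/35
CG = +√(1/35) = +0.169031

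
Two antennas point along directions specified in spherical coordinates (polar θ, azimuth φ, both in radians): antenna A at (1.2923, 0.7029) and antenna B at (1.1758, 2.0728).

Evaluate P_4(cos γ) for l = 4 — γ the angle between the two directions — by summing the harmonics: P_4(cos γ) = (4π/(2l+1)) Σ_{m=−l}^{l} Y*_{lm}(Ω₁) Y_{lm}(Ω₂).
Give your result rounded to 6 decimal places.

0.102949

Addition theorem: P_4(cos γ) = (4π/9) Σ_m Y*_{lm}(Ω₁) Y_{lm}(Ω₂), m = −4…4:
  [-4]  conj(Y_{4,-4})(Ω₁) = (-0.357767, 0.122541) ; Y_{4,-4}(Ω₂) = (-0.135994, -0.290967) ; Δ = (0.084310, 0.087434)
  [-3]  conj(Y_{4,-3})(Ω₁) = (-0.156691, 0.262647) ; Y_{4,-3}(Ω₂) = (0.377938, 0.024519) ; Δ = (-0.065659, 0.095422)
  [-2]  conj(Y_{4,-2})(Ω₁) = (-0.023922, -0.143666) ; Y_{4,-2}(Ω₂) = (-0.005589, 0.008781) ; Δ = (0.001395, 0.000593)
  [-1]  conj(Y_{4,-1})(Ω₁) = (-0.235745, -0.199737) ; Y_{4,-1}(Ω₂) = (0.158752, 0.289214) ; Δ = (0.020342, -0.099890)
  [+0]  conj(Y_{4,0})(Ω₁) = (0.098660, -0.000000) ; Y_{4,0}(Ω₂) = (-0.071387, 0.000000) ; Δ = (-0.007043, 0.000000)
  [+1]  conj(Y_{4,1})(Ω₁) = (0.235745, -0.199737) ; Y_{4,1}(Ω₂) = (-0.158752, 0.289214) ; Δ = (0.020342, 0.099890)
  [+2]  conj(Y_{4,2})(Ω₁) = (-0.023922, 0.143666) ; Y_{4,2}(Ω₂) = (-0.005589, -0.008781) ; Δ = (0.001395, -0.000593)
  [+3]  conj(Y_{4,3})(Ω₁) = (0.156691, 0.262647) ; Y_{4,3}(Ω₂) = (-0.377938, 0.024519) ; Δ = (-0.065659, -0.095422)
  [+4]  conj(Y_{4,4})(Ω₁) = (-0.357767, -0.122541) ; Y_{4,4}(Ω₂) = (-0.135994, 0.290967) ; Δ = (0.084310, -0.087434)
Total Σ_m = (0.073732, 0.000000). Multiply by 1.396263: (0.102949, 0.000000). P_4(cos γ) = 0.102949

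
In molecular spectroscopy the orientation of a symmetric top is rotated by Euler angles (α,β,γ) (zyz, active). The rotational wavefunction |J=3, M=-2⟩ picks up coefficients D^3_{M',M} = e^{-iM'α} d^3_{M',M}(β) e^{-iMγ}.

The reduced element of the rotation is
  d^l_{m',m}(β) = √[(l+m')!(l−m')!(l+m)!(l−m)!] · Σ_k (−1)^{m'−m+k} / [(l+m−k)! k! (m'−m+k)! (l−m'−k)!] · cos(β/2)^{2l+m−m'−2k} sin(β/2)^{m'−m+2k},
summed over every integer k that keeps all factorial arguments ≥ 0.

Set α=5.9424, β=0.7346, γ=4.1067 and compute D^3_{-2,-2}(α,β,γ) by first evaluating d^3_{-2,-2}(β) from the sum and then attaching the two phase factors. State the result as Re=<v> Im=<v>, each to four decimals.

D^3_{-2,-2}(5.9424,0.7346,4.1067) = e^{-i·-2·5.9424}·d^3_{-2,-2}(0.7346)·e^{-i·-2·4.1067}. Compute d first:
c=cos(0.734600/2)=0.933300, s=sin(0.734600/2)=0.359097; N=√[1·120·1·120]=120.000000
k∈{0,1} keeps every argument non-negative
  k=0: (−1)^0·120.0000/(120)·0.9333^6·0.3591^0 = +0.660889
  k=1: (−1)^1·120.0000/(24)·0.9333^4·0.3591^2 = -0.489191
d^3_{-2,-2}(0.7346) = +0.660889 -0.489191 = +0.171698
Phases: e^{-i·(-2)·5.9424}=+0.776584-0.630014i, e^{-i·(-2)·4.1067}=-0.351730+0.936102i ⇒ D=+0.054361+0.162865i

Re=0.0544 Im=0.1629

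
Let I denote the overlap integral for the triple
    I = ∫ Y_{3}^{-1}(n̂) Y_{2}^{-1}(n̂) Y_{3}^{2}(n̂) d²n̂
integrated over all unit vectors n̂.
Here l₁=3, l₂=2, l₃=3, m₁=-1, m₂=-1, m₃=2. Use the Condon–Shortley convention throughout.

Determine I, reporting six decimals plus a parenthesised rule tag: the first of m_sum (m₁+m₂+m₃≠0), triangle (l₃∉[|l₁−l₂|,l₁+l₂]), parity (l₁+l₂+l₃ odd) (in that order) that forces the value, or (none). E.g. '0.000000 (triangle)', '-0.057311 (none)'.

Rules hold: Σm=0, L=8 even, 1≤3≤5.
N = 7·5·7 = 245
Δ = 2!·4!·2!/9! = 1/3780
Racah Σ t=0..2: t=0:+1/24 t=1:−1/4 t=2:+1/24 = -1/6
⇒ 3j(3 2 3; 0 0 0)² = 4/105, sgn +1
Racah Σ t=0..1: t=0:+1/48 t=1:−1/12 = -1/16
⇒ 3j(3 2 3; -1 -1 2)² = 1/28, sgn +1
4πI² = N·(3j₀)²·(3jₘ)² = 1/3
I = +1·√(0.333333/4π) = 0.16286750
No selection rule forces the value: the integral is nonzero (none).

0.162868 (none)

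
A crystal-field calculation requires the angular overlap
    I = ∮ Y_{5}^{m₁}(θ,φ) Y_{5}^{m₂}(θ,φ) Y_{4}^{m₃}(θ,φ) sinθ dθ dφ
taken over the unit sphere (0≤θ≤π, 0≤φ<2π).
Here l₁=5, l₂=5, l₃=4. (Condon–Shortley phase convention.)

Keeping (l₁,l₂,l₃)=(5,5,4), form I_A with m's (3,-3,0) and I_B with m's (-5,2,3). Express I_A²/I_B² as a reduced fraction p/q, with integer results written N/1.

6/7

l's match ⇒ only the (l;m) 3-j factors differ between A and B.
A: triangle coeff Δ(5,5,4) = 1/3153150; Σ_t [0,2]: t=0:+1/11520 t=1:−1/4320 t=2:+1/27648 = -1/9216; (3j)²=2/143 [(5 5 4; 3 -3 0)], sign=-1
B: triangle coeff Δ(5,5,4) = 1/3153150; Σ_t [6,6]: t=6:+1/103680 = 1/103680; (3j)²=7/429 [(5 5 4; -5 2 3)], sign=-1
I_A²/I_B² = (2/143)/(7/429) = 6/7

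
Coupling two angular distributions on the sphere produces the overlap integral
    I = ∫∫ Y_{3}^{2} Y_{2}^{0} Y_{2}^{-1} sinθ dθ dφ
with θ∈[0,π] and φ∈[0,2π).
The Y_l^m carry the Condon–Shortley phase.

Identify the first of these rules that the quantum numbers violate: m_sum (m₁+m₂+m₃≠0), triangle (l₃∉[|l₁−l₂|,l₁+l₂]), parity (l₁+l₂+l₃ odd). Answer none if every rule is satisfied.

azimuthal sum: 2 + 0 − 1 = 1  ✗
1 ≤ 2 ≤ 5 (triangle on l)
L = 3 + 2 + 2 = 7 (odd)

m_sum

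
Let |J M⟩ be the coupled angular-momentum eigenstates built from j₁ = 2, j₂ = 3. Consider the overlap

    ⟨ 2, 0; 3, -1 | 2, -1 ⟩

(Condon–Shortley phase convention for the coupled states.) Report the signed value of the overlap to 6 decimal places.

j₁+j₂−J=3  J+j₁−j₂=1  J−j₁+j₂=3  j₁+j₂+J+1=8
(j₁±m₁, j₂±m₂, J±M) = (2,2,2,4,1,3)
P² = 36/7
sum k=1..2:
  [1] −1/4 = -1/4
  [2] +1/12 = 1/12
S = -1/6
C² = P²·S² = 1/7 ; C = -0.377964

-0.377964  (= −√(1/7))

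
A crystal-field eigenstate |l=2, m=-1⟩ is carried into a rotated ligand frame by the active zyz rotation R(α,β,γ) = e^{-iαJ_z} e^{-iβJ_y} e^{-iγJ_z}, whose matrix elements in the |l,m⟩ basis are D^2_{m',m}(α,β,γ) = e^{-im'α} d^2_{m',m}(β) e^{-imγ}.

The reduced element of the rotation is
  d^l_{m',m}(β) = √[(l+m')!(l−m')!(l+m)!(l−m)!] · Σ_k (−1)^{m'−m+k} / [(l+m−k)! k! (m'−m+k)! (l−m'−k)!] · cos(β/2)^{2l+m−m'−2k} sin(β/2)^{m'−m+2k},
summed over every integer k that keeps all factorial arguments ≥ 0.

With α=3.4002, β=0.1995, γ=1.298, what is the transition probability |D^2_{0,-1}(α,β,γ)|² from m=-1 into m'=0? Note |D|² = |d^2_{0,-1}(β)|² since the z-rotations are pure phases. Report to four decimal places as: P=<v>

P=0.0566

D^2_{0,-1}(3.4002,0.1995,1.2980) = e^{-i·0·3.4002}·d^2_{0,-1}(0.1995)·e^{-i·-1·1.2980}. Compute d first:
c=cos(0.199500/2)=0.995029, s=sin(0.199500/2)=0.099585; N=√[2·2·1·6]=4.898979
k: max(0,(-1)−(0))=0 … min(2+(-1),2−(0))=1
  k=0: (−1)^1·4.8990/(2)·0.9950^3·0.0996^1 = -0.240312
  k=1: (−1)^2·4.8990/(2)·0.9950^1·0.0996^3 = +0.002407
d^2_{0,-1}(0.1995) = -0.240312 +0.002407 = -0.237905
|D^2_{0,-1}|² = |d^2_{0,-1}(β)|² = (-0.237905)² = 0.056599 (the z-rotation phases have unit modulus)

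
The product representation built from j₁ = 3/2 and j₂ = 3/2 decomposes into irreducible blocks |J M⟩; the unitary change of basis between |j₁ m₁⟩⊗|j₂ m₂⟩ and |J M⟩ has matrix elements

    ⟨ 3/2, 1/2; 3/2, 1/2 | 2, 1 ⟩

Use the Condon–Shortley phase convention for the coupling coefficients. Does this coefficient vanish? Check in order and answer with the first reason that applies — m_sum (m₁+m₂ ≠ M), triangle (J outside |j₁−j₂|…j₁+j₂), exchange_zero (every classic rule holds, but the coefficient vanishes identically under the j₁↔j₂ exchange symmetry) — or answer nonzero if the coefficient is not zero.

exchange_zero

m-sum: m₁+m₂ = 1/2+1/2 = 1, M = 1  ✓
triangle: |j₁−j₂| = 0 ≤ J = 2 ≤ j₁+j₂ = 3  ✓
exchange: j₁=j₂ and m₁=m₂, and (−1)^(j₁+j₂−J) = (−1)^1 = −1 forces ⟨j₁m₁;j₂m₂|JM⟩ = −⟨j₂m₂;j₁m₁|JM⟩ = −⟨j₁m₁;j₂m₂|JM⟩ ⇒ the coefficient vanishes identically
Racah sum check: Σ_k collapses to 0 ⇒ CG = 0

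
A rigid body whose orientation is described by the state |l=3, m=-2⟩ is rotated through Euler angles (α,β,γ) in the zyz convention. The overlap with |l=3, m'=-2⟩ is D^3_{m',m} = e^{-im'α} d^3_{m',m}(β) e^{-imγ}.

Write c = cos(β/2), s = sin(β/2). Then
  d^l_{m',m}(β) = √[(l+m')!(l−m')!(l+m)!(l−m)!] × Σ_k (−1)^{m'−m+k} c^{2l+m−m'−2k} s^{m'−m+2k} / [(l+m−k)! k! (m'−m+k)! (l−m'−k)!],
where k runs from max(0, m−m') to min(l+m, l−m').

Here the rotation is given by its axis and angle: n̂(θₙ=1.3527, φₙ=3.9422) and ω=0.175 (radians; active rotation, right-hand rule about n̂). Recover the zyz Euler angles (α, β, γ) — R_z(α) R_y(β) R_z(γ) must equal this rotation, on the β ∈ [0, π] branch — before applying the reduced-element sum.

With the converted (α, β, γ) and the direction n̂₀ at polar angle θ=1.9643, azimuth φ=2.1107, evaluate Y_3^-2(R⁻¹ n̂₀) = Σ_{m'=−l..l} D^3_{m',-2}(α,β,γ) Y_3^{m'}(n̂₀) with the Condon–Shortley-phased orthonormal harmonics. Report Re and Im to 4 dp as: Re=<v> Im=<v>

Re=0.1126 Im=-0.1890

Axis–angle → zyz. n̂ = (sinθₙcosφₙ, sinθₙsinφₙ, cosθₙ) = (-0.679777, -0.700776, +0.216371), ω = 0.1750.
R = I cosω + sinω [n̂]ₓ + (1−cosω) n̂n̂ᵀ gives
  R = [+0.991784, -0.030396, -0.124257; +0.044948, +0.992227, +0.116039; +0.119764, -0.120671, +0.985442]
β = atan2(√(R₁₃²+R₂₃²), R₃₃) = 0.170844; α = atan2(R₂₃, R₁₃) mod 2π = 2.390382; γ = atan2(R₃₂, −R₃₁) mod 2π = 3.930760
Need the full column D^3_{m',-2} for m'=−3..3 at α=2.3904, β=0.1708, γ=3.9308.
cos(β/2)=0.996354, sin(β/2)=0.085318
d^3_{-3,-2}: single k=1 term ⇒ +0.205204;  D = -0.160166+0.128279i
d^3_{-2,-2}: k∈[0..1] ⇒ +0.978321 -0.035868 = +0.942453;  D = +0.939738+0.071477i
d^3_{-1,-2}: k∈[0..1] ⇒ -0.264917 +0.003885 = -0.261032;  D = +0.176717+0.192116i
d^3_{0,-2}: k∈[0..1] ⇒ +0.039292 -0.000288 = +0.039003;  D = -0.000294+0.039002i
d^3_{1,-2}: k∈[0..1] ⇒ -0.003885 +0.000014 = -0.003871;  D = -0.002663+0.002809i
d^3_{2,-2}: k∈[0..1] ⇒ +0.000263 -0.000000 = +0.000263;  D = -0.000262+0.000016i
d^3_{3,-2}: single k=0 term ⇒ -0.000011;  D = -0.000009-0.000007i
Y_3^{m'}(θ=1.9643,φ=2.1107) and Σ D·Y over m':
  (-0.1602+0.1283i)·(+0.3283-0.0161i)  (+0.9397+0.0715i)·(+0.1576-0.2948i)  (+0.1767+0.1921i)·(+0.0406+0.0678i)  (-0.0003+0.0390i)·(+0.3241+0.0000i)  (-0.0027+0.0028i)·(-0.0406+0.0678i)  (-0.0003+0.0000i)·(+0.1576+0.2948i)  (-0.0000-0.0000i)·(-0.3283-0.0161i)
Y_3^-2(R⁻¹ n̂) = +0.112581-0.188980i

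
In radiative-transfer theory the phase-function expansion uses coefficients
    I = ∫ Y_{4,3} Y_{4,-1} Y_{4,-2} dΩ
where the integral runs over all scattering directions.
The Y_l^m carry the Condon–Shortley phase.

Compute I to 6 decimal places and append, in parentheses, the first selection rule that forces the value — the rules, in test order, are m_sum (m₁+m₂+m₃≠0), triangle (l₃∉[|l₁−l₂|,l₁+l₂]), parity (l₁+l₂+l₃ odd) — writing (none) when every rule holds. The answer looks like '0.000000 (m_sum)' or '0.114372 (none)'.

-0.063661 (none)

m-sum 0 ✓  L=12 even ✓  0≤4≤8 ✓
Π(2lᵢ+1) = 9×9×9 = 729
triangle coeff Δ(4,4,4) = 1/450450
Σ_t [0,4]: t=0:+1/13824 t=1:−1/216 t=2:+1/64 t=3:−1/216 t=4:+1/13824 = 5/768
(3j)²=18/1001 [(4 4 4; 0 0 0)], sign=+1
Σ_t [0,1]: t=0:+1/864 t=1:−1/576 = -1/1728
(3j)²=5/1287 [(4 4 4; 3 -1 -2)], sign=-1
⇒ 4πI² = 7290/143143
I = (-1)√(7290/143143/(4π)) = -0.06366105
No selection rule forces the value: the integral is nonzero (none).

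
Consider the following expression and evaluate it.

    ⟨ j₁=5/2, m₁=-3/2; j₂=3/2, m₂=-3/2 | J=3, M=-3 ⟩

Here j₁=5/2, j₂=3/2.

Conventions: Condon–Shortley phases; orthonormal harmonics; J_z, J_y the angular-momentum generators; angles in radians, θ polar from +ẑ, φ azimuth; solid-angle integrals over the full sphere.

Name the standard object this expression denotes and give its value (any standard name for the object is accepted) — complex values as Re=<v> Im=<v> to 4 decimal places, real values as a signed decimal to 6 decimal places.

Clebsch–Gordan coefficient, +√(3/8) ≈ +0.612372

This is a Clebsch–Gordan (vector-coupling) coefficient.
j₁+j₂−J=1  J+j₁−j₂=4  J−j₁+j₂=2  j₁+j₂+J+1=8
(j₁±m₁, j₂±m₂, J±M) = (1,4,0,3,0,6)
P² = 864
sum k=0..0:
  [0] +1/48 = 1/48
S = 1/48
C² = P²·S² = 3/8 ; C = +0.612372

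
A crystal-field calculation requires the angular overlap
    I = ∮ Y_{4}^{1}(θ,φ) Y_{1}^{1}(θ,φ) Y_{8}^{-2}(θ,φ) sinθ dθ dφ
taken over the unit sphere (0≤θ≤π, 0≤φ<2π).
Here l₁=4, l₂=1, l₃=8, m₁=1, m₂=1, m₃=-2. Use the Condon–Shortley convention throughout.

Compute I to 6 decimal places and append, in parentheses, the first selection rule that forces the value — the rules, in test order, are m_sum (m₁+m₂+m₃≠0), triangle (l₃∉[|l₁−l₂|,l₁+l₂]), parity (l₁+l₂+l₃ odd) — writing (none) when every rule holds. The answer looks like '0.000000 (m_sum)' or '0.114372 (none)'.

triangle: need 3≤l₃≤5, have 8; I=0

0.000000 (triangle)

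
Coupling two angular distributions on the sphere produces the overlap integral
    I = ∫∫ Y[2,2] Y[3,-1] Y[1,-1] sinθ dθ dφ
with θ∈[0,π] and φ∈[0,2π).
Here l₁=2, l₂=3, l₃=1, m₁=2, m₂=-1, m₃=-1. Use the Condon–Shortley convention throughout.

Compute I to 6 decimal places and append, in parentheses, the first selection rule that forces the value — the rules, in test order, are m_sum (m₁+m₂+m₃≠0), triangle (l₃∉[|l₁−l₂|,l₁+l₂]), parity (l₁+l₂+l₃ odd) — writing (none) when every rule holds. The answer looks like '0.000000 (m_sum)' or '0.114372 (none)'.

-0.082589 (none)

m-sum 0 ✓  L=6 even ✓  1≤1≤5 ✓
Π(2lᵢ+1) = 5×7×3 = 105
triangle coeff Δ(2,3,1) = 1/105
Σ_t [2,2]: t=2:+1/4 = 1/4
(3j)²=3/35 [(2 3 1; 0 0 0)], sign=-1
Σ_t [0,0]: t=0:+1/48 = 1/48
(3j)²=1/105 [(2 3 1; 2 -1 -1)], sign=+1
⇒ 4πI² = 3/35
I = (-1)√(3/35/(4π)) = -0.08258890
No selection rule forces the value: the integral is nonzero (none).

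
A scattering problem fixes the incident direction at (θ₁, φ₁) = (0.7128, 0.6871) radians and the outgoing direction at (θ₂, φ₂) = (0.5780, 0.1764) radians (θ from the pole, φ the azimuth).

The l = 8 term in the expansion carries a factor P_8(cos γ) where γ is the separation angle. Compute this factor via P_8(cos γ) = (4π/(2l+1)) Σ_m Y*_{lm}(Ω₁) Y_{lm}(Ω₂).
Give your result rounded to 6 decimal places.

-0.196993

Addition theorem: P_8(cos γ) = (4π/17) Σ_m Y*_{lm}(Ω₁) Y_{lm}(Ω₂), m = −8…8:
  m=-8: (0.012179, -0.012203) × (0.000650, -0.004040) = (-0.000041, -0.000057)  (running Σ = (-0.000041, -0.000057))
  m=-7: (0.007751, -0.079402) × (0.008273, -0.023689) = (-0.001817, -0.000841)  (running Σ = (-0.001858, -0.000898))
  m=-6: (-0.124205, -0.185588) × (0.046739, -0.083090) = (-0.021226, 0.001646)  (running Σ = (-0.023084, 0.000748))
  m=-5: (-0.393314, -0.119045) × (0.158524, -0.192543) = (-0.085271, 0.056858)  (running Σ = (-0.108355, 0.057607))
  m=-4: (-0.423563, 0.175691) × (0.338386, -0.288273) = (-0.092681, 0.181553)  (running Σ = (-0.201036, 0.239160))
  m=-3: (-0.077879, 0.145830) × (0.407118, -0.238100) = (0.003016, 0.077913)  (running Σ = (-0.198019, 0.317073))
  m=-2: (-0.057811, -0.290263) × (0.103356, -0.038056) = (-0.017021, -0.027800)  (running Σ = (-0.215041, 0.289273))
  m=-1: (-0.250653, -0.205654) × (-0.371382, 0.066200) = (0.106702, 0.059783)  (running Σ = (-0.108338, 0.349056))
  m=0: (0.203417, -0.000000) × (-0.244907, 0.000000) = (-0.049818, 0.000000)  (running Σ = (-0.158157, 0.349056))
  m=1: (0.250653, -0.205654) × (0.371382, 0.066200) = (0.106702, -0.059783)  (running Σ = (-0.051454, 0.289273))
  m=2: (-0.057811, 0.290263) × (0.103356, 0.038056) = (-0.017021, 0.027800)  (running Σ = (-0.068476, 0.317073))
  m=3: (0.077879, 0.145830) × (-0.407118, -0.238100) = (0.003016, -0.077913)  (running Σ = (-0.065459, 0.239160))
  m=4: (-0.423563, -0.175691) × (0.338386, 0.288273) = (-0.092681, -0.181553)  (running Σ = (-0.158140, 0.057607))
  m=5: (0.393314, -0.119045) × (-0.158524, -0.192543) = (-0.085271, -0.056858)  (running Σ = (-0.243411, 0.000748))
  m=6: (-0.124205, 0.185588) × (0.046739, 0.083090) = (-0.021226, -0.001646)  (running Σ = (-0.264637, -0.000898))
  m=7: (-0.007751, -0.079402) × (-0.008273, -0.023689) = (-0.001817, 0.000841)  (running Σ = (-0.266454, -0.000057))
  m=8: (0.012179, 0.012203) × (0.000650, 0.004040) = (-0.000041, 0.000057)  (running Σ = (-0.266495, 0.000000))
Σ over m = (-0.266495, 0.000000); ×(4π/17) → (-0.196993, 0.000000). Real part: -0.196993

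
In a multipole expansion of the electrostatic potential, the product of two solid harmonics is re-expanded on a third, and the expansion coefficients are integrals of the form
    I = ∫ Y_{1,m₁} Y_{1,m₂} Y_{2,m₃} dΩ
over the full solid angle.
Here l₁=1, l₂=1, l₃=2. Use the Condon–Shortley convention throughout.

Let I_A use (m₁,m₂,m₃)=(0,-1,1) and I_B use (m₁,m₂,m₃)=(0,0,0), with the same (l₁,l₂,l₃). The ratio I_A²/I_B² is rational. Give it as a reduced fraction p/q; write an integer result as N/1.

Shared (l₁,l₂,l₃)=(1,1,2): N and (l;000)² cancel in I_A²/I_B².
A: Δ = 0!·2!·2!/5! = 1/30; Racah Σ t=0..0: t=0:+1/2 = 1/2; ⇒ 3j(1 1 2; 0 -1 1)² = 1/10, sgn -1
B: Δ = 0!·2!·2!/5! = 1/30; Racah Σ t=0..0: t=0:+1/1 = 1/1; ⇒ 3j(1 1 2; 0 0 0)² = 2/15, sgn +1
I_A²/I_B² = (1/10)/(2/15) = 3/4

3/4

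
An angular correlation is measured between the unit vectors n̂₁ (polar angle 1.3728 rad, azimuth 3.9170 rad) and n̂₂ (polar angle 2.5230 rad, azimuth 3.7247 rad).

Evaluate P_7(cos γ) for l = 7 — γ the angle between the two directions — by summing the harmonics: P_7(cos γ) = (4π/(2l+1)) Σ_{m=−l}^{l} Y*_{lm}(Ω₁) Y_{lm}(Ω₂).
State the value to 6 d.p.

Expand P_7 via completeness: Σ_{m} conj(Y_{7,m}) at Ω₁ times Y_{7,m} at Ω₂ —
  [-7]  conj(Y_{7,-7})(Ω₁) = -0.28570 + 0.32874j ; Y_{7,-7}(Ω₂) = 0.00650 - 0.00891j ; Δ = 0.00107 + 0.00468j
  [-6]  conj(Y_{7,-6})(Ω₁) = -0.01959 - 0.32635j ; Y_{7,-6}(Ω₂) = 0.05431 - 0.02026j ; Δ = -0.00767 - 0.01733j
  [-5]  conj(Y_{7,-5})(Ω₁) = -0.12252 - 0.11085j ; Y_{7,-5}(Ω₂) = 0.17888 + 0.04114j ; Δ = -0.01736 - 0.02487j
  [-4]  conj(Y_{7,-4})(Ω₁) = 0.33283 - 0.01331j ; Y_{7,-4}(Ω₂) = 0.26260 + 0.27539j ; Δ = 0.09107 + 0.08816j
  [-3]  conj(Y_{7,-3})(Ω₁) = 0.04721 - 0.05013j ; Y_{7,-3}(Ω₂) = 0.08501 + 0.47112j ; Δ = 0.02763 + 0.01798j
  [-2]  conj(Y_{7,-2})(Ω₁) = 0.00648 + 0.32413j ; Y_{7,-2}(Ω₂) = -0.08413 + 0.19648j ; Δ = -0.06423 - 0.02600j
  [-1]  conj(Y_{7,-1})(Ω₁) = 0.02203 + 0.02160j ; Y_{7,-1}(Ω₂) = 0.24809 - 0.16365j ; Δ = 0.00900 + 0.00175j
  [+0]  conj(Y_{7,0})(Ω₁) = -0.32001 + 0.00000j ; Y_{7,0}(Ω₂) = 0.32148 + 0.00000j ; Δ = -0.10287 + 0.00000j
  [+1]  conj(Y_{7,1})(Ω₁) = -0.02203 + 0.02160j ; Y_{7,1}(Ω₂) = -0.24809 - 0.16365j ; Δ = 0.00900 - 0.00175j
  [+2]  conj(Y_{7,2})(Ω₁) = 0.00648 - 0.32413j ; Y_{7,2}(Ω₂) = -0.08413 - 0.19648j ; Δ = -0.06423 + 0.02600j
  [+3]  conj(Y_{7,3})(Ω₁) = -0.04721 - 0.05013j ; Y_{7,3}(Ω₂) = -0.08501 + 0.47112j ; Δ = 0.02763 - 0.01798j
  [+4]  conj(Y_{7,4})(Ω₁) = 0.33283 + 0.01331j ; Y_{7,4}(Ω₂) = 0.26260 - 0.27539j ; Δ = 0.09107 - 0.08816j
  [+5]  conj(Y_{7,5})(Ω₁) = 0.12252 - 0.11085j ; Y_{7,5}(Ω₂) = -0.17888 + 0.04114j ; Δ = -0.01736 + 0.02487j
  [+6]  conj(Y_{7,6})(Ω₁) = -0.01959 + 0.32635j ; Y_{7,6}(Ω₂) = 0.05431 + 0.02026j ; Δ = -0.00767 + 0.01733j
  [+7]  conj(Y_{7,7})(Ω₁) = 0.28570 + 0.32874j ; Y_{7,7}(Ω₂) = -0.00650 - 0.00891j ; Δ = 0.00107 - 0.00468j
Σ over m = -0.02386 + 0.00000j; ×(4π/15) → -0.01999 + 0.00000j. Real part: -0.019993

-0.019993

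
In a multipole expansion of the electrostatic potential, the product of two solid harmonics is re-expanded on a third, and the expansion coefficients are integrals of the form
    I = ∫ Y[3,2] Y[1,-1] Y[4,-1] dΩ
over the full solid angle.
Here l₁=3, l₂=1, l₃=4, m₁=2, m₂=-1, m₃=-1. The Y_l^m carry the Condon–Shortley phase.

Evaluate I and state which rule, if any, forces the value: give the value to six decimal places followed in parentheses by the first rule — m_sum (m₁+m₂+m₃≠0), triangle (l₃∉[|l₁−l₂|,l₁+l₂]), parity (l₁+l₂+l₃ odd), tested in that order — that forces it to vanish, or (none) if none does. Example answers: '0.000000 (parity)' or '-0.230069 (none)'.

-0.106622 (none)

Rules hold: Σm=0, L=8 even, 2≤4≤4.
N = 7·3·9 = 189
Δ = 0!·6!·2!/9! = 1/252
Racah Σ t=0..0: t=0:+1/36 = 1/36
⇒ 3j(3 1 4; 0 0 0)² = 4/63, sgn +1
Racah Σ t=0..0: t=0:+1/240 = 1/240
⇒ 3j(3 1 4; 2 -1 -1)² = 1/84, sgn -1
4πI² = N·(3j₀)²·(3jₘ)² = 1/7
I = -1·√(0.142857/4π) = -0.10662181
No selection rule forces the value: the integral is nonzero (none).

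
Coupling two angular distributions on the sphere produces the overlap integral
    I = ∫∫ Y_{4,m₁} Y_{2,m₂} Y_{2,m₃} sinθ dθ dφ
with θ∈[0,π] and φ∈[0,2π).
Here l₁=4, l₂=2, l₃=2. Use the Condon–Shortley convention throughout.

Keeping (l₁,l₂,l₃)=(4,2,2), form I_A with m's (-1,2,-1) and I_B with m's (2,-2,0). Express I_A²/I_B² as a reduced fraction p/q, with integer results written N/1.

1/3

l's match ⇒ only the (l;m) 3-j factors differ between A and B.
A: triangle coeff Δ(4,2,2) = 1/630; Σ_t [4,4]: t=4:+1/144 = 1/144; (3j)²=1/126 [(4 2 2; -1 2 -1)], sign=-1
B: triangle coeff Δ(4,2,2) = 1/630; Σ_t [0,0]: t=0:+1/96 = 1/96; (3j)²=1/42 [(4 2 2; 2 -2 0)], sign=+1
I_A²/I_B² = (1/126)/(1/42) = 1/3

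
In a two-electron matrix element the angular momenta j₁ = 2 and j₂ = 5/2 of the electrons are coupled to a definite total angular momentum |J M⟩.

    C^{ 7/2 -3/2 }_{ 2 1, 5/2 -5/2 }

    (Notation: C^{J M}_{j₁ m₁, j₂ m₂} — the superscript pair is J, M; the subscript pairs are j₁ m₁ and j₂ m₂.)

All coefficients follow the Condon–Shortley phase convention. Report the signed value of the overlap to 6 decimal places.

√[8·1!3!4!/9! · 3!1!0!5!2!5!] = √(3840/7)
  +(−1)^0/∏(0,1,1,0,2,4)! = 1/48  (running 1/48)
⟨..|..⟩ = √(3840/7)·(1/48) = +0.487950

+0.487950  (= +√(5/21))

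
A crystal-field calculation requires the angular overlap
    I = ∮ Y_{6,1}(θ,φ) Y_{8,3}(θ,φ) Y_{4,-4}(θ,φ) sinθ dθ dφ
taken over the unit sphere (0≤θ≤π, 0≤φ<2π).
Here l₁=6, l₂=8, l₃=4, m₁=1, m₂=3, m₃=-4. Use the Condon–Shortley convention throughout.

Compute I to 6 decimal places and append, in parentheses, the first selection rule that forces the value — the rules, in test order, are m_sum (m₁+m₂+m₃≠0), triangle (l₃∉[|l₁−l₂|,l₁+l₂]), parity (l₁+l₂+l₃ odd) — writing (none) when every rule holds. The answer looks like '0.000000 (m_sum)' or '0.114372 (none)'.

0.141966 (none)

m-sum 0 ✓  L=18 even ✓  2≤4≤14 ✓
Π(2lᵢ+1) = 13×17×9 = 1989
triangle coeff Δ(6,8,4) = 1/23279256
Σ_t [4,6]: t=4:+1/1658880 t=5:−1/518400 t=6:+1/1658880 = -1/1382400
(3j)²=504/46189 [(6 8 4; 0 0 0)], sign=-1
Σ_t [5,5]: t=5:−1/20736000 = -1/20736000
(3j)²=49/4199 [(6 8 4; 1 3 -4)], sign=-1
⇒ 4πI² = 222264/877591
I = (+1)√(222264/877591/(4π)) = 0.14196574
No selection rule forces the value: the integral is nonzero (none).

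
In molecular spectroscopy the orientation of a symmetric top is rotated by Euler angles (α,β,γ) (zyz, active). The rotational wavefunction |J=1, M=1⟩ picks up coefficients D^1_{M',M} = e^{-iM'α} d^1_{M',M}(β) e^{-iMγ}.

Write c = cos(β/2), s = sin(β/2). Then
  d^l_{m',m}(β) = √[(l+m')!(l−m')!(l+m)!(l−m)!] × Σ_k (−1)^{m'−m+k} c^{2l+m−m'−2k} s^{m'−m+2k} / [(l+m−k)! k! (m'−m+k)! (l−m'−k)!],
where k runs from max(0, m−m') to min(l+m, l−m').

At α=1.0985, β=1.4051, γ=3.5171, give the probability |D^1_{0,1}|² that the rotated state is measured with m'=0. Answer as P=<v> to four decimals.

P=0.4864

First d^1_{0,1}(β=1.4051), then the phase factors e^{-i(0)α} and e^{-i(1)γ}:
With c≡cos(β/2)=0.763197 and s≡sin(β/2)=0.646166, N=[1·1·2·1]^{1/2}=1.414214
k: max(0,(1)−(0))=1 … min(1+(1),1−(0))=1
  k=1: (−1)^0·1.4142/(1)·0.7632^1·0.6462^1 = +0.697422
d^1_{0,1}(1.4051) = +0.697422
|D^1_{0,1}|² = |d^1_{0,1}(β)|² = (+0.697422)² = 0.486398 (the z-rotation phases have unit modulus)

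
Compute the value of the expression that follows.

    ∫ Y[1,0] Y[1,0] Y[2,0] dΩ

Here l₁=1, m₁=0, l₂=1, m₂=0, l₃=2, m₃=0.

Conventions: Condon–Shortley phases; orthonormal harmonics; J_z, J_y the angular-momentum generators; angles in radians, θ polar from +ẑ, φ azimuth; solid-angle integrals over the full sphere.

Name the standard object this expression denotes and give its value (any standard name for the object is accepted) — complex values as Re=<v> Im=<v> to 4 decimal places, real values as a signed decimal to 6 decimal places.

Gaunt coefficient, +0.252313

This is a Gaunt coefficient — the integral of a triple product of spherical harmonics over the sphere.
Rules hold: Σm=0, L=4 even, 0≤2≤2.
N = 3·3·5 = 45
Δ = 0!·2!·2!/5! = 1/30
Racah Σ t=0..0: t=0:+1/1 = 1/1
⇒ 3j(1 1 2; 0 0 0)² = 2/15, sgn +1
(m-triple is (0,0,0) — same symbol as above.)
4πI² = N·(3j₀)²·(3jₘ)² = 4/5
I = +1·√(0.8/4π) = 0.25231325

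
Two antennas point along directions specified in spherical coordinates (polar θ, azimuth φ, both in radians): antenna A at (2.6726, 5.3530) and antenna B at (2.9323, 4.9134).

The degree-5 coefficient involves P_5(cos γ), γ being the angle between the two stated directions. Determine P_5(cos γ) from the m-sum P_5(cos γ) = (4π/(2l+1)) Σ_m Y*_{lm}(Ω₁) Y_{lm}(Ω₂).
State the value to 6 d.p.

Summing Y*_{l m}(θ₁,φ₁)·Y_{l m}(θ₂,φ₂) over m ∈ [−5, 5]; prefactor 4π/(2·5+1) = 1.142397:
  term(m=-5) = -0.000001+0.000001i   from Y*(Ω₁)=-0.000538+0.008739i, Y(Ω₂)=+0.000152+0.000096i
  term(m=-4) = -0.000027+0.000144i   from Y*(Ω₁)=+0.045731-0.029906i, Y(Ω₂)=-0.001856+0.001927i
  term(m=-3) = +0.001159+0.004501i   from Y*(Ω₁)=-0.184815-0.067680i, Y(Ω₂)=-0.013394-0.019451i
  term(m=-2) = +0.036573+0.044169i   from Y*(Ω₁)=+0.122329+0.410570i, Y(Ω₂)=+0.123186-0.052376i
  term(m=-1) = +0.187932+0.088383i   from Y*(Ω₁)=+0.273088-0.366318i, Y(Ω₂)=+0.090751+0.445375i
  term(m=+0) = -0.055173+0.000000i   from Y*(Ω₁)=+0.084612-0.000000i, Y(Ω₂)=-0.652072+0.000000i
  term(m=+1) = +0.187932-0.088383i   from Y*(Ω₁)=-0.273088-0.366318i, Y(Ω₂)=-0.090751+0.445375i
  term(m=+2) = +0.036573-0.044169i   from Y*(Ω₁)=+0.122329-0.410570i, Y(Ω₂)=+0.123186+0.052376i
  term(m=+3) = +0.001159-0.004501i   from Y*(Ω₁)=+0.184815-0.067680i, Y(Ω₂)=+0.013394-0.019451i
  term(m=+4) = -0.000027-0.000144i   from Y*(Ω₁)=+0.045731+0.029906i, Y(Ω₂)=-0.001856-0.001927i
  term(m=+5) = -0.000001-0.000001i   from Y*(Ω₁)=+0.000538+0.008739i, Y(Ω₂)=-0.000152+0.000096i
Accumulated sum +0.396098+0.000000i; after 4π/(2l+1) scaling, +0.452501+0.000000i ⇒ P_5 = 0.452501

0.452501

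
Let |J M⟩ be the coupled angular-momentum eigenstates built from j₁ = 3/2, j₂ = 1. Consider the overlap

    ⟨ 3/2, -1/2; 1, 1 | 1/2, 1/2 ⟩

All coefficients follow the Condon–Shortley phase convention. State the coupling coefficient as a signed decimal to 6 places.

+√(1/6) ≈ +0.408248

j₁+j₂−J=2  J+j₁−j₂=1  J−j₁+j₂=0  j₁+j₂+J+1=4
(j₁±m₁, j₂±m₂, J±M) = (1,2,2,0,1,0)
P² = 2/3
sum k=2..2:
  [2] +1/2 = 1/2
S = 1/2
C² = P²·S² = 1/6 ; C = +0.408248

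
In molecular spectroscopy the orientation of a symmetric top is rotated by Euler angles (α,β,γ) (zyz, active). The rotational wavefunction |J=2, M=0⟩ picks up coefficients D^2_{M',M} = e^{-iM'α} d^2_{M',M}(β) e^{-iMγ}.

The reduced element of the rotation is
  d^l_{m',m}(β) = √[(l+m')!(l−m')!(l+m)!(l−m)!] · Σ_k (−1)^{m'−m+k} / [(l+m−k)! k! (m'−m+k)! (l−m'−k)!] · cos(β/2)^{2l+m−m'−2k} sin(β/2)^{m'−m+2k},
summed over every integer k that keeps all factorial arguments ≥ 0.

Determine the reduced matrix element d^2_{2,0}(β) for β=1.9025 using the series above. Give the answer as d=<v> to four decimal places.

d=0.5474

d^2_{2,0}(β=1.9025) via the finite sum:
Half-angle: c=0.580666, s=0.814142. N=√(24·1·2·2)=9.797959
The bounds max(0,m−m')=0 and min(l+m,l−m')=0 give 1 term
  k=0: (−1)^2·9.7980/(4)·0.5807^2·0.8141^2 = +0.547430
d^2_{2,0}(1.9025) = +0.547430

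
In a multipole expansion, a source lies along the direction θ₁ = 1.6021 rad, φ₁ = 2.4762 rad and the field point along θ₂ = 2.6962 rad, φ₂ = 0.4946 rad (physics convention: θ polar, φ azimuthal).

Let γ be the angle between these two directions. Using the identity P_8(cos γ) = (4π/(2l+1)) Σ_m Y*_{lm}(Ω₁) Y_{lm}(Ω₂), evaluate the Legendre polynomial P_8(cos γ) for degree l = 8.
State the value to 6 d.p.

0.092405

Expand P_8 via completeness: Σ_{m} conj(Y_{8,m}) at Ω₁ times Y_{8,m} at Ω₂ —
  term(m=-8) = -0.000311-0.000045i   from Y*(Ω₁)=+0.294434+0.420596i, Y(Ω₂)=-0.000419+0.000445i
  term(m=-7) = +0.000087+0.000318i   from Y*(Ω₁)=-0.003512+0.064212i, Y(Ω₂)=+0.004864-0.001615i
  term(m=-6) = -0.007782+0.006251i   from Y*(Ω₁)=+0.243847-0.278007i, Y(Ω₂)=-0.026584-0.004673i
  term(m=-5) = +0.006736+0.003534i   from Y*(Ω₁)=+0.074493-0.013969i, Y(Ω₂)=+0.078754+0.062213i
  term(m=-4) = -0.006364+0.087720i   from Y*(Ω₁)=-0.291863-0.151955i, Y(Ω₂)=-0.105955-0.245388i
  term(m=-3) = +0.037135-0.013069i   from Y*(Ω₁)=-0.033509-0.073963i, Y(Ω₂)=-0.042125+0.482990i
  term(m=-2) = +0.105178+0.113085i   from Y*(Ω₁)=-0.074133+0.302920i, Y(Ω₂)=+0.272048-0.413791i
  term(m=-1) = +0.000840-0.001928i   from Y*(Ω₁)=-0.065699+0.051559i, Y(Ω₂)=-0.022158+0.011950i
  term(m=+0) = -0.146031+0.000000i   from Y*(Ω₁)=+0.306882-0.000000i, Y(Ω₂)=-0.475854+0.000000i
  term(m=+1) = +0.000840+0.001928i   from Y*(Ω₁)=+0.065699+0.051559i, Y(Ω₂)=+0.022158+0.011950i
  term(m=+2) = +0.105178-0.113085i   from Y*(Ω₁)=-0.074133-0.302920i, Y(Ω₂)=+0.272048+0.413791i
  term(m=+3) = +0.037135+0.013069i   from Y*(Ω₁)=+0.033509-0.073963i, Y(Ω₂)=+0.042125+0.482990i
  term(m=+4) = -0.006364-0.087720i   from Y*(Ω₁)=-0.291863+0.151955i, Y(Ω₂)=-0.105955+0.245388i
  term(m=+5) = +0.006736-0.003534i   from Y*(Ω₁)=-0.074493-0.013969i, Y(Ω₂)=-0.078754+0.062213i
  term(m=+6) = -0.007782-0.006251i   from Y*(Ω₁)=+0.243847+0.278007i, Y(Ω₂)=-0.026584+0.004673i
  term(m=+7) = +0.000087-0.000318i   from Y*(Ω₁)=+0.003512+0.064212i, Y(Ω₂)=-0.004864-0.001615i
  term(m=+8) = -0.000311+0.000045i   from Y*(Ω₁)=+0.294434-0.420596i, Y(Ω₂)=-0.000419-0.000445i
Accumulated sum +0.125007+0.000000i; after 4π/(2l+1) scaling, +0.092405+0.000000i ⇒ P_8 = 0.092405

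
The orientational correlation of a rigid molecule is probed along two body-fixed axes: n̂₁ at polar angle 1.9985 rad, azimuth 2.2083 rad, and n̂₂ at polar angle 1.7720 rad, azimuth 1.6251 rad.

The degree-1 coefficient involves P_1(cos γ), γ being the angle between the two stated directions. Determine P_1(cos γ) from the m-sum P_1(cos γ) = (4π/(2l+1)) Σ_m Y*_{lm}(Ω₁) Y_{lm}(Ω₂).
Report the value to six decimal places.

0.827087

Term-by-term m-sum for l=1 (normalisation 4π/3 = 4.188790):
  term(m=-1) = +0.088832+0.058607i   from Y*(Ω₁)=-0.187112+0.252625i, Y(Ω₂)=-0.018374-0.338025i
  term(m=+0) = +0.019789+0.000000i   from Y*(Ω₁)=-0.202664-0.000000i, Y(Ω₂)=-0.097647+0.000000i
  term(m=+1) = +0.088832-0.058607i   from Y*(Ω₁)=+0.187112+0.252625i, Y(Ω₂)=+0.018374-0.338025i
Accumulated sum +0.197452+0.000000i; after 4π/(2l+1) scaling, +0.827087+0.000000i ⇒ P_1 = 0.827087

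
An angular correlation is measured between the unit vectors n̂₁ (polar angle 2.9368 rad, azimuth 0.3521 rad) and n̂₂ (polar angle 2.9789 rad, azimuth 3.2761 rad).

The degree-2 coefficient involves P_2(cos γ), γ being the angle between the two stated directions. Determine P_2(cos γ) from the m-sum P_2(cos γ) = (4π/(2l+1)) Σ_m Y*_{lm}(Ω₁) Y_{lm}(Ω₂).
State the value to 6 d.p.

Term-by-term m-sum for l=2 (normalisation 4π/5 = 2.513274):
  [-2]  conj(Y_{2,-2})(Ω₁) = 0.01218 + 0.01034j ; Y_{2,-2}(Ω₂) = 0.00977 - 0.00269j ; Δ = 0.00015 + 0.00007j
  [-1]  conj(Y_{2,-1})(Ω₁) = -0.14439 - 0.05305j ; Y_{2,-1}(Ω₂) = 0.12237 - 0.01656j ; Δ = -0.01855 - 0.00410j
  [+0]  conj(Y_{2,0})(Ω₁) = 0.59165 + 0.00000j ; Y_{2,0}(Ω₂) = 0.60596 + 0.00000j ; Δ = 0.35852 + 0.00000j
  [+1]  conj(Y_{2,1})(Ω₁) = 0.14439 - 0.05305j ; Y_{2,1}(Ω₂) = -0.12237 - 0.01656j ; Δ = -0.01855 + 0.00410j
  [+2]  conj(Y_{2,2})(Ω₁) = 0.01218 - 0.01034j ; Y_{2,2}(Ω₂) = 0.00977 + 0.00269j ; Δ = 0.00015 - 0.00007j
Total Σ_m = 0.32172 - 0.00000j. Multiply by 2.513274: 0.80856 - 0.00000j. P_2(cos γ) = 0.808563

0.808563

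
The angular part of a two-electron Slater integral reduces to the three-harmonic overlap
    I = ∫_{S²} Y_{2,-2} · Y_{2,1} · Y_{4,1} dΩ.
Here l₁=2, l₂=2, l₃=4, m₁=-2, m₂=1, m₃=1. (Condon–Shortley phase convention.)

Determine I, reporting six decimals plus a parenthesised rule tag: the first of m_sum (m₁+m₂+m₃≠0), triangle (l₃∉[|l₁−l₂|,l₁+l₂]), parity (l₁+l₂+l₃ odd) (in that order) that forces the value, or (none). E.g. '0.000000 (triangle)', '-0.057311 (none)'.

-0.090112 (none)

Checks pass: Σm=0; 8 even; l₃=4∈[0,4].
(2·2+1)(2·2+1)(2·4+1) = 225
Δ: 0! 4! 4! / 9! → 1/630
sum: t=0:+1/16 = 1/16
3j²(2 2 4; 0 0 0) = Δ·Π!·Σ² = 2/35  (sign +1)
sum: t=0:+1/144 = 1/144
3j²(2 2 4; -2 1 1) = Δ·Π!·Σ² = 1/126  (sign -1)
combine: 4πI² = 225·2/35·1/126 = 5/49
take √, sign -1: I = -0.09011188
No selection rule forces the value: the integral is nonzero (none).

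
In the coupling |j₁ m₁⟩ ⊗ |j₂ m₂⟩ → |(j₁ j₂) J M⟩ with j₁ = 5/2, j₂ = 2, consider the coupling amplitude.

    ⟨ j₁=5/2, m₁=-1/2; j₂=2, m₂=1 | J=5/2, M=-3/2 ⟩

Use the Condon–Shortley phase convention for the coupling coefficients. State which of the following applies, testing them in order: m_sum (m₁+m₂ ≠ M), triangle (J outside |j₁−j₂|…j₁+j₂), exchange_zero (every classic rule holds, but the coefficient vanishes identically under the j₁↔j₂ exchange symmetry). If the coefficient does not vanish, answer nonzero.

m-sum: m₁+m₂ = -1/2+1 = 1/2, M = -3/2  ✗ ⇒ coefficient is 0

m_sum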